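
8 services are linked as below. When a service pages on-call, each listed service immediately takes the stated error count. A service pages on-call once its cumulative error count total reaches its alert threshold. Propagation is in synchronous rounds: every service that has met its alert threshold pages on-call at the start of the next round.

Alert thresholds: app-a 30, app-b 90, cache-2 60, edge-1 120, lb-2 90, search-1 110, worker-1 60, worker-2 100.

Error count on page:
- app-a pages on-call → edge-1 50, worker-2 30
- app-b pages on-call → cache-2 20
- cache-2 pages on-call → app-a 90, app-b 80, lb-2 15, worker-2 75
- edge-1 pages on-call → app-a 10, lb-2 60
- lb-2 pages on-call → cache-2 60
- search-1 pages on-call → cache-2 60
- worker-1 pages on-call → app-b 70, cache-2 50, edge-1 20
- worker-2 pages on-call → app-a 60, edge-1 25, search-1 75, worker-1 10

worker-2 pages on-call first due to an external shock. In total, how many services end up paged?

Round 1 — worker-2 pages on-call (initial).
  app-a: +60 → 60 ≥ 30
  edge-1: +25 → 25 < 120
  search-1: +75 → 75 < 110
  worker-1: +10 → 10 < 60
Round 2 — app-a pages on-call.
  edge-1: +50 → 75 < 120
No further pages.

2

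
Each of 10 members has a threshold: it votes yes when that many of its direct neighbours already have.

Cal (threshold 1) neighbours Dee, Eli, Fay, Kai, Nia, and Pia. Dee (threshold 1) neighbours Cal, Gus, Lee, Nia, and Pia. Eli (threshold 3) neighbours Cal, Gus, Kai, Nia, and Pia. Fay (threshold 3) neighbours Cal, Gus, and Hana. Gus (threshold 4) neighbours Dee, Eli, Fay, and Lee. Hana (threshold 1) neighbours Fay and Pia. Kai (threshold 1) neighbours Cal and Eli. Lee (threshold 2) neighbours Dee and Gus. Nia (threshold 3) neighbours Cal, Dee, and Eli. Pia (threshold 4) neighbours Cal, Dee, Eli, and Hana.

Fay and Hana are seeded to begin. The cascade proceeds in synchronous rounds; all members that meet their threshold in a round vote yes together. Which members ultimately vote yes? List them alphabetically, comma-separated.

Round 1 — Fay, Hana vote yes (initial).
Round 2 — checking thresholds:
  Cal: 1 of 6 neighbours ≥ 1, votes yes.
  Gus: 1 of 4 neighbours < 4, not yet.
  Pia: 1 of 4 neighbours < 4, not yet.
Round 3 — checking thresholds:
  Dee: 1 of 5 neighbours ≥ 1, votes yes.
  Eli: 1 of 5 neighbours < 3, not yet.
  Gus: 1 of 4 neighbours < 4, not yet.
  Kai: 1 of 2 neighbours ≥ 1, votes yes.
  Nia: 1 of 3 neighbours < 3, not yet.
  Pia: 2 of 4 neighbours < 4, not yet.
Round 4 — no new yes votes; cascade stops.

Cal, Dee, Fay, Hana, Kai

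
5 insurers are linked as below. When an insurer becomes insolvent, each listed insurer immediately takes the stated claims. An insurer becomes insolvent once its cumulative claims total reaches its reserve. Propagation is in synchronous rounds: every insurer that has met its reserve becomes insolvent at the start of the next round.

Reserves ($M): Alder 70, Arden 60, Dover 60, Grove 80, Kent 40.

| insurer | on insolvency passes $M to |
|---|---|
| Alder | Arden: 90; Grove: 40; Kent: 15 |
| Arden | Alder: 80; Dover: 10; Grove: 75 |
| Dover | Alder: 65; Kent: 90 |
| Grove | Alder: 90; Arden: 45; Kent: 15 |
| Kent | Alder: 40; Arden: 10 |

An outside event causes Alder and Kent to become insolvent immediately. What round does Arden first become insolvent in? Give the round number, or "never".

2

Round 1 — Alder, Kent become insolvent (initial).
  Arden: +90+10 → 100 ≥ 60
  Grove: +40 → 40 < 80
Round 2 — Arden becomes insolvent.
  Dover: +10 → 10 < 60
  Grove: +75 → 115 ≥ 80
Round 3 — Grove becomes insolvent.
No further insolvencies.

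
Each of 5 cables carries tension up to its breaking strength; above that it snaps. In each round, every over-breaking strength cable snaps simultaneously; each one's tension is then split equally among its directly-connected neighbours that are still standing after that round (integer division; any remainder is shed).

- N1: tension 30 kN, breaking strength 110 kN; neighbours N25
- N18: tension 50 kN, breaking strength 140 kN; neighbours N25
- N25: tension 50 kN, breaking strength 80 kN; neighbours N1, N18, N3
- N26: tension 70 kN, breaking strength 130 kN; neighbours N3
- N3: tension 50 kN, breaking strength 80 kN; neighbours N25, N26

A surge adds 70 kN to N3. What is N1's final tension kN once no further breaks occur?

Round 1 — N3 at 120 > 80. N3 snaps.
  N3 sheds 120 kN to N25, N26: 60 each.
    N25: 50+60 = 110 > 80
    N26: 70+60 = 130 ≤ 130
Round 2 — N25 snaps.
  N25 sheds 110 kN to N1, N18: 55 each.
    N1: 30+55 = 85 ≤ 110
    N18: 50+55 = 105 ≤ 140
No further breaks.

85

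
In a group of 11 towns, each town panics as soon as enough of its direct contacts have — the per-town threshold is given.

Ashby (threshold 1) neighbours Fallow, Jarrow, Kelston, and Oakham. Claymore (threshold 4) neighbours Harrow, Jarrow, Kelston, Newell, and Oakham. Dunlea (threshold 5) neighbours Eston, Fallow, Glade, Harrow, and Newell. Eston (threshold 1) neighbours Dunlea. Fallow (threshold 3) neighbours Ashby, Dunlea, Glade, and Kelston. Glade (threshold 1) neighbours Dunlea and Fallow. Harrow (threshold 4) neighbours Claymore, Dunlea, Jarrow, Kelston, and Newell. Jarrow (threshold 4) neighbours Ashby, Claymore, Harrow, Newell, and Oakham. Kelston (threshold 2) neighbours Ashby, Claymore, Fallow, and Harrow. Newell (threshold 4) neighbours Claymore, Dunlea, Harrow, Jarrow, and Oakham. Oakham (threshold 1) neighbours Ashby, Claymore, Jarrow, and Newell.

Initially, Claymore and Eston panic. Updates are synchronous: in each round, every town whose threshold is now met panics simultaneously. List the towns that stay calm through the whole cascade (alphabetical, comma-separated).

Dunlea, Fallow, Glade, Harrow, Jarrow, Newell

Round 1 — Claymore, Eston panic (initial).
Round 2 — checking thresholds:
  Dunlea: 1 of 5 neighbours < 5, not yet.
  Harrow: 1 of 5 neighbours < 4, not yet.
  Jarrow: 1 of 5 neighbours < 4, not yet.
  Kelston: 1 of 4 neighbours < 2, not yet.
  Newell: 1 of 5 neighbours < 4, not yet.
  Oakham: 1 of 4 neighbours ≥ 1, panics.
Round 3 — checking thresholds:
  Ashby: 1 of 4 neighbours ≥ 1, panics.
  Dunlea: 1 of 5 neighbours < 5, not yet.
  Harrow: 1 of 5 neighbours < 4, not yet.
  Jarrow: 2 of 5 neighbours < 4, not yet.
  Kelston: 1 of 4 neighbours < 2, not yet.
  Newell: 2 of 5 neighbours < 4, not yet.
Round 4 — checking thresholds:
  Dunlea: 1 of 5 neighbours < 5, not yet.
  Fallow: 1 of 4 neighbours < 3, not yet.
  Harrow: 1 of 5 neighbours < 4, not yet.
  Jarrow: 3 of 5 neighbours < 4, not yet.
  Kelston: 2 of 4 neighbours ≥ 2, panics.
  Newell: 2 of 5 neighbours < 4, not yet.
Round 5 — no new panics; cascade stops.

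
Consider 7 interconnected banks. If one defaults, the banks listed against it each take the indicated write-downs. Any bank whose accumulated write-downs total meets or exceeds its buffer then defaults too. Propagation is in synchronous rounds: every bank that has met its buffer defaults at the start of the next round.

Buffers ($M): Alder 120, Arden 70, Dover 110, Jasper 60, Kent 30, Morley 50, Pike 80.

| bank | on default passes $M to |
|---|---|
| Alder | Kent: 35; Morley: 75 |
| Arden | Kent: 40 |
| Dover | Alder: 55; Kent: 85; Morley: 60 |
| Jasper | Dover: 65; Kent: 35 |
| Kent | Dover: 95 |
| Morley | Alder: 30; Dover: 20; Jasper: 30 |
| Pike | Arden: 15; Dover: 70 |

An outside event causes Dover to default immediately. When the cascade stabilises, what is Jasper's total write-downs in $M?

Round 1 — Dover defaults (initial).
  Alder: +55 → 55 < 120
  Kent: +85 → 85 ≥ 30
  Morley: +60 → 60 ≥ 50
Round 2 — Kent, Morley default.
  Alder: +30 → 85 < 120
  Jasper: +30 → 30 < 60
No further defaults.

30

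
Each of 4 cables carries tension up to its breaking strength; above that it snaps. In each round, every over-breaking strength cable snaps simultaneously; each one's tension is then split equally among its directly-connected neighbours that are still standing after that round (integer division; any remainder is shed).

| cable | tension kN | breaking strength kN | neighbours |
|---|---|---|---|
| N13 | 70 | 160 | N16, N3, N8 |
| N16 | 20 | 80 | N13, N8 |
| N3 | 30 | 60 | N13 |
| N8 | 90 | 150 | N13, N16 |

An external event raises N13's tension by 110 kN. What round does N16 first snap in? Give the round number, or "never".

never

Round 1 — N13 at 180 > 160. N13 snaps.
  N13 sheds 180 kN to N16, N3, N8: 60 each.
    N16: 20+60 = 80 ≤ 80
    N3: 30+60 = 90 > 60
    N8: 90+60 = 150 ≤ 150
Round 2 — N3 snaps.
  N3 sheds 90 kN: no online neighbours, lost.
No further breaks.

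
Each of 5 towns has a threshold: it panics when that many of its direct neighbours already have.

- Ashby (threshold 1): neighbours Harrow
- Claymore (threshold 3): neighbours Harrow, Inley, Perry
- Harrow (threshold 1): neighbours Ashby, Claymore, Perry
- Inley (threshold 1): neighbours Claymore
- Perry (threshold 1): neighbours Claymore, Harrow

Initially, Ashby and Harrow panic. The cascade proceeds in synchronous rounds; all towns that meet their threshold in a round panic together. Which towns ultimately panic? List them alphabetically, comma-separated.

Round 1 — Ashby, Harrow panic (initial).
Round 2 — checking thresholds:
  Claymore: 1 of 3 neighbours < 3, holds.
  Perry: 1 of 2 neighbours ≥ 1, panics.
Round 3 — no new panics; cascade stops.

Ashby, Harrow, Perry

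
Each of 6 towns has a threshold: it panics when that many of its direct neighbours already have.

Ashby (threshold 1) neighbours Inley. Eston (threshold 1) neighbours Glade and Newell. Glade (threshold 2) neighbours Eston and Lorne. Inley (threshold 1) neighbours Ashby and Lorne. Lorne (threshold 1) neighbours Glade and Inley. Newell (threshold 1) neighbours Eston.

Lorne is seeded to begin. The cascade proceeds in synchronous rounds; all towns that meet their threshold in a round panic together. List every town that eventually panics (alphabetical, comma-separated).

Round 1 — Lorne panics (initial).
Round 2 — checking thresholds:
  Glade: 1 of 2 neighbours < 2, below threshold.
  Inley: 1 of 2 neighbours ≥ 1, panics.
Round 3 — checking thresholds:
  Ashby: 1 of 1 neighbours ≥ 1, panics.
  Glade: 1 of 2 neighbours < 2, below threshold.
Round 4 — no new panics; cascade stops.

Ashby, Inley, Lorne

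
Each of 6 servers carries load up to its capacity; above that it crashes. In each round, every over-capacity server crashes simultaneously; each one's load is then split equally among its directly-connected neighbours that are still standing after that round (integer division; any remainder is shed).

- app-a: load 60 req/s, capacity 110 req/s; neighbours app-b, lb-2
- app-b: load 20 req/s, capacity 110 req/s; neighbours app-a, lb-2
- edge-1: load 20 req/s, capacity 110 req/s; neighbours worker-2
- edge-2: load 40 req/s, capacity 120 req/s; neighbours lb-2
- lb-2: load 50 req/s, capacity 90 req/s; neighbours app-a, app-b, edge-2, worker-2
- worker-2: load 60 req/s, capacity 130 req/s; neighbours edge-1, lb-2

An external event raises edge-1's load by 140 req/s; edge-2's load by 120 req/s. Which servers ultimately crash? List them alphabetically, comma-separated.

app-a, app-b, edge-1, edge-2, lb-2, worker-2

Round 1 — edge-1 at 160 > 110; edge-2 at 160 > 120. edge-1, edge-2 crash.
  edge-1 sheds 160 req/s to worker-2: 160 each.
    worker-2: 60+160 = 220 > 130
  edge-2 sheds 160 req/s to lb-2: 160 each.
    lb-2: 50+160 = 210 > 90
Round 2 — lb-2, worker-2 crash.
  lb-2 sheds 210 req/s to app-a, app-b: 105 each.
    app-a: 60+105 = 165 > 110
    app-b: 20+105 = 125 > 110
  worker-2 sheds 220 req/s: no online neighbours, lost.
Round 3 — app-a, app-b crash.
  app-a sheds 165 req/s: no online neighbours, lost.
  app-b sheds 125 req/s: no online neighbours, lost.
No further crashes.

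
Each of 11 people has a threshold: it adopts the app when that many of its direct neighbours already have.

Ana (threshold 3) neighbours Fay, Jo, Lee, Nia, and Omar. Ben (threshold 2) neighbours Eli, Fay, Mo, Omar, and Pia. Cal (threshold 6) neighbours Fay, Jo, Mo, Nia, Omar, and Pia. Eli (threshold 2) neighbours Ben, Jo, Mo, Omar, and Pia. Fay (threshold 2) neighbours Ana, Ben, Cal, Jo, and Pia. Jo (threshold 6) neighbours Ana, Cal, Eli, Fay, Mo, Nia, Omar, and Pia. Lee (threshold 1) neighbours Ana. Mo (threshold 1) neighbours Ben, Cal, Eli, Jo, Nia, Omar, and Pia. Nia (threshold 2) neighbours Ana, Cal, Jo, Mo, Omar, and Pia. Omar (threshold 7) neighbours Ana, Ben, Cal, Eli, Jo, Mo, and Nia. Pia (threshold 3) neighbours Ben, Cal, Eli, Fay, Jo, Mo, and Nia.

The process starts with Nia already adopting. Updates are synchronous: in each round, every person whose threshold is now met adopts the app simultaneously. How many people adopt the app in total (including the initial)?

2

Round 1 — Nia adopts the app (initial).
Round 2 — checking thresholds:
  Ana: 1 of 5 neighbours < 3, holds.
  Cal: 1 of 6 neighbours < 6, holds.
  Jo: 1 of 8 neighbours < 6, holds.
  Mo: 1 of 7 neighbours ≥ 1, adopts the app.
  Omar: 1 of 7 neighbours < 7, holds.
  Pia: 1 of 7 neighbours < 3, holds.
Round 3 — no new adoptions; cascade stops.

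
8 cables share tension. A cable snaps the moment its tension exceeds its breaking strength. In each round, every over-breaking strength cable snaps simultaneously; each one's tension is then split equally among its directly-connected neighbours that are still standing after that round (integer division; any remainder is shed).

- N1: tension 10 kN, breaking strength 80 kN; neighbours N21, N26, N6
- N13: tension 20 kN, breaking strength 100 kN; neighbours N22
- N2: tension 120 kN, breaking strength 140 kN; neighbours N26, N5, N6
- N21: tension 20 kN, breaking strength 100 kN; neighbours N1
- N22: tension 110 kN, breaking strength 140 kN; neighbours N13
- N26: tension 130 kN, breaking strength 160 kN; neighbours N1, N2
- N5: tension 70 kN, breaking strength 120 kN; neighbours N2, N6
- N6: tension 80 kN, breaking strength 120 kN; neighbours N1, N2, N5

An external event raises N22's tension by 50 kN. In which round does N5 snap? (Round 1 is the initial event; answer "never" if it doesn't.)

Round 1 — N22 at 160 > 140. N22 snaps.
  N22 sheds 160 kN to N13: 160 each.
    N13: 20+160 = 180 > 100
Round 2 — N13 snaps.
  N13 sheds 180 kN: no online neighbours, lost.
No further breaks.

never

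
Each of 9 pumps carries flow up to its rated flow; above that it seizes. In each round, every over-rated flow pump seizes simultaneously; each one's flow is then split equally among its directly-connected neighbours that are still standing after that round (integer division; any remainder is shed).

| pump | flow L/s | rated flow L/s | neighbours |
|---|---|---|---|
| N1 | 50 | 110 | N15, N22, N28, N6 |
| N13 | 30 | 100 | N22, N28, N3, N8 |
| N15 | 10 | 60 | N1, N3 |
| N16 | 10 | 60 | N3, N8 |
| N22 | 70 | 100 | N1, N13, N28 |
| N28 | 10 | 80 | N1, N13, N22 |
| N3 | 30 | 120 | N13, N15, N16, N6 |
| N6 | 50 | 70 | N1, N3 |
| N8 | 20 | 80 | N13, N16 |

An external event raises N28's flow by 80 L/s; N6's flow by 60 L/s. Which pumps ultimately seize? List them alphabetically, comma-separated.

N1, N13, N15, N16, N22, N28, N3, N6, N8

Round 1 — N28 at 90 > 80; N6 at 110 > 70. N28, N6 seize.
  N28 sheds 90 L/s to N1, N13, N22: 30 each.
    N1: 50+30 = 80 ≤ 110
    N13: 30+30 = 60 ≤ 100
    N22: 70+30 = 100 ≤ 100
  N6 sheds 110 L/s to N1, N3: 55 each.
    N1: 80+55 = 135 > 110
    N3: 30+55 = 85 ≤ 120
Round 2 — N1 seizes.
  N1 sheds 135 L/s to N15, N22: 67 each (1 lost).
    N15: 10+67 = 77 > 60
    N22: 100+67 = 167 > 100
Round 3 — N15, N22 seize.
  N15 sheds 77 L/s to N3: 77 each.
    N3: 85+77 = 162 > 120
  N22 sheds 167 L/s to N13: 167 each.
    N13: 60+167 = 227 > 100
Round 4 — N13, N3 seize.
  N13 sheds 227 L/s to N8: 227 each.
    N8: 20+227 = 247 > 80
  N3 sheds 162 L/s to N16: 162 each.
    N16: 10+162 = 172 > 60
Round 5 — N16, N8 seize.
  N16 sheds 172 L/s: no online neighbours, lost.
  N8 sheds 247 L/s: no online neighbours, lost.
No further seizures.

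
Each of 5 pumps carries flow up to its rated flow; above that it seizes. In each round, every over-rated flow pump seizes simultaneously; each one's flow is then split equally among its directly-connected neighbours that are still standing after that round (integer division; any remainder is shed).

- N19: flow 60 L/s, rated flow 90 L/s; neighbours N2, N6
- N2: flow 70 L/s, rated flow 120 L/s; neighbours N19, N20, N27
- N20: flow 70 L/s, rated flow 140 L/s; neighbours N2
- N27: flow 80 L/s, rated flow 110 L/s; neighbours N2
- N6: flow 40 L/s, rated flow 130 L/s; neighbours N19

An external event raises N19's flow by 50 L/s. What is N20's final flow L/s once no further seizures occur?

132

Round 1 — N19 at 110 > 90. N19 seizes.
  N19 sheds 110 L/s to N2, N6: 55 each.
    N2: 70+55 = 125 > 120
    N6: 40+55 = 95 ≤ 130
Round 2 — N2 seizes.
  N2 sheds 125 L/s to N20, N27: 62 each (1 lost).
    N20: 70+62 = 132 ≤ 140
    N27: 80+62 = 142 > 110
Round 3 — N27 seizes.
  N27 sheds 142 L/s: no online neighbours, lost.
No further seizures.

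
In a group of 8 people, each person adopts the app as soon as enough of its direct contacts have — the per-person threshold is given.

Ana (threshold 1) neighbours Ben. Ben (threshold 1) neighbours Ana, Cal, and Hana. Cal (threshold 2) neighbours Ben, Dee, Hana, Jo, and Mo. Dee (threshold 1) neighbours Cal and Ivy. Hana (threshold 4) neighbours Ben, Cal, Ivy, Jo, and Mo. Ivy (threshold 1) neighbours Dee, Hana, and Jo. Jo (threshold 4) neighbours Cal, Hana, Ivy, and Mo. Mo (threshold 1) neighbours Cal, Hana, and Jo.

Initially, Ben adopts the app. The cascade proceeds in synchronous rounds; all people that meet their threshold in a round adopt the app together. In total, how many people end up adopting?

2

Round 1 — Ben adopts the app (initial).
Round 2 — checking thresholds:
  Ana: 1 of 1 neighbours ≥ 1, adopts the app.
  Cal: 1 of 5 neighbours < 2, not yet.
  Hana: 1 of 5 neighbours < 4, not yet.
Round 3 — no new adoptions; cascade stops.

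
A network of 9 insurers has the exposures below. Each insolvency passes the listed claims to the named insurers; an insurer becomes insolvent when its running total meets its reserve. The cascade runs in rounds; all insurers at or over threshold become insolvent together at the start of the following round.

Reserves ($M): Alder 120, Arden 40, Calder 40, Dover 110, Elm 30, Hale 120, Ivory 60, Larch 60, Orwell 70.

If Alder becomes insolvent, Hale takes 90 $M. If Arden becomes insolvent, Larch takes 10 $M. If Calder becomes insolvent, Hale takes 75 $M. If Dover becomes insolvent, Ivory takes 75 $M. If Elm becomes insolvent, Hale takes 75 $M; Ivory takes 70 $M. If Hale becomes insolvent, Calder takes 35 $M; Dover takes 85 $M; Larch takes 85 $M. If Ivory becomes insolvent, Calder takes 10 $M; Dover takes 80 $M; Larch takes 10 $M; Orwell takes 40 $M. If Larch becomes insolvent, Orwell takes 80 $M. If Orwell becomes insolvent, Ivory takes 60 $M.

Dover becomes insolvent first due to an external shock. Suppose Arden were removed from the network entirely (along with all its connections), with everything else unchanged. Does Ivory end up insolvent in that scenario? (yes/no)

With Arden removed:
Round 1 — Dover becomes insolvent (initial).
  Ivory: +75 → 75 ≥ 60
Round 2 — Ivory becomes insolvent.
  Calder: +10 → 10 < 40
  Larch: +10 → 10 < 60
  Orwell: +40 → 40 < 70
No further insolvencies.

yes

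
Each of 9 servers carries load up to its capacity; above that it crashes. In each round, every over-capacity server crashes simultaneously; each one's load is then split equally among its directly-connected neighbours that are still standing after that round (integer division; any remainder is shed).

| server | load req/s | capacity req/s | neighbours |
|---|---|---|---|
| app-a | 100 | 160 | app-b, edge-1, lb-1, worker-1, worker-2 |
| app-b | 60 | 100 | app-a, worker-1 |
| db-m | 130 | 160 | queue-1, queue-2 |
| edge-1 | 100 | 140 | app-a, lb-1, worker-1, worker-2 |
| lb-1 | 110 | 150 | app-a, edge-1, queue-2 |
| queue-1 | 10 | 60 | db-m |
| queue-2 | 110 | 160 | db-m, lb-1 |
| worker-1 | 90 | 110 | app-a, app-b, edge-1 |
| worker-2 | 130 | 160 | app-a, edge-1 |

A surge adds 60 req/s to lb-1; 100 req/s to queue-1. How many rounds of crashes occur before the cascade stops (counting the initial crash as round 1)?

Round 1 — lb-1 at 170 > 150; queue-1 at 110 > 60. lb-1, queue-1 crash.
  lb-1 sheds 170 req/s to app-a, edge-1, queue-2: 56 each (2 lost).
    app-a: 100+56 = 156 ≤ 160
    edge-1: 100+56 = 156 > 140
    queue-2: 110+56 = 166 > 160
  queue-1 sheds 110 req/s to db-m: 110 each.
    db-m: 130+110 = 240 > 160
Round 2 — db-m, edge-1, queue-2 crash.
  db-m sheds 240 req/s: no online neighbours, lost.
  edge-1 sheds 156 req/s to app-a, worker-1, worker-2: 52 each.
    app-a: 156+52 = 208 > 160
    worker-1: 90+52 = 142 > 110
    worker-2: 130+52 = 182 > 160
  queue-2 sheds 166 req/s: no online neighbours, lost.
Round 3 — app-a, worker-1, worker-2 crash.
  app-a sheds 208 req/s to app-b: 208 each.
    app-b: 60+208 = 268 > 100
  worker-1 sheds 142 req/s to app-b: 142 each.
    app-b: 268+142 = 410 > 100
  worker-2 sheds 182 req/s: no online neighbours, lost.
Round 4 — app-b crashes.
  app-b sheds 410 req/s: no online neighbours, lost.
No further crashes.

4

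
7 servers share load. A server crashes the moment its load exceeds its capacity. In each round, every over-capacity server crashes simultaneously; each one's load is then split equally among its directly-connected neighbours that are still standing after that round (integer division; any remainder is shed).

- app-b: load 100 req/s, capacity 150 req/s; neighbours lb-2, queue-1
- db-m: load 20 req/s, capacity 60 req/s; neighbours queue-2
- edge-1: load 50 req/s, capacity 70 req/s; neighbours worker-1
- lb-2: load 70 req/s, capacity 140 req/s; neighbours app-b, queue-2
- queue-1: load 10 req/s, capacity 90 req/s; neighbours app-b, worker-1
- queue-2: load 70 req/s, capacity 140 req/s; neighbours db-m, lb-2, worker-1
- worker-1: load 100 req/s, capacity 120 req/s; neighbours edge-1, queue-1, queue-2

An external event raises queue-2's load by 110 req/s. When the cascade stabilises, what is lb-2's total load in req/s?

Round 1 — queue-2 at 180 > 140. queue-2 crashes.
  queue-2 sheds 180 req/s to db-m, lb-2, worker-1: 60 each.
    db-m: 20+60 = 80 > 60
    lb-2: 70+60 = 130 ≤ 140
    worker-1: 100+60 = 160 > 120
Round 2 — db-m, worker-1 crash.
  db-m sheds 80 req/s: no online neighbours, lost.
  worker-1 sheds 160 req/s to edge-1, queue-1: 80 each.
    edge-1: 50+80 = 130 > 70
    queue-1: 10+80 = 90 ≤ 90
Round 3 — edge-1 crashes.
  edge-1 sheds 130 req/s: no online neighbours, lost.
No further crashes.

130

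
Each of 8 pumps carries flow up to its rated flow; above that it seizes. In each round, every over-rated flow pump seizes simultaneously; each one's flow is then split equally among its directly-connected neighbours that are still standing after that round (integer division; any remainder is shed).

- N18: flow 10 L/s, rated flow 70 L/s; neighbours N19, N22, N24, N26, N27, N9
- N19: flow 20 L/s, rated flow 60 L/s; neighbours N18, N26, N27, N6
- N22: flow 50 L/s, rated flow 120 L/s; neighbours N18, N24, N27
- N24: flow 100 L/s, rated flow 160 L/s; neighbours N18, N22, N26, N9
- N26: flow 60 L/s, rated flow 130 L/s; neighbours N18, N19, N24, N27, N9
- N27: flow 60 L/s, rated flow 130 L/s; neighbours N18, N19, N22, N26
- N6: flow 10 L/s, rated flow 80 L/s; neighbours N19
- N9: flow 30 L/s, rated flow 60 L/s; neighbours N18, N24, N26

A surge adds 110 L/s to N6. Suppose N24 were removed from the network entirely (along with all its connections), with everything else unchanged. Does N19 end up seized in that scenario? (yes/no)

With N24 removed:
Round 1 — N6 at 120 > 80. N6 seizes.
  N6 sheds 120 L/s to N19: 120 each.
    N19: 20+120 = 140 > 60
Round 2 — N19 seizes.
  N19 sheds 140 L/s to N18, N26, N27: 46 each (2 lost).
    N18: 10+46 = 56 ≤ 70
    N26: 60+46 = 106 ≤ 130
    N27: 60+46 = 106 ≤ 130
No further seizures.

yes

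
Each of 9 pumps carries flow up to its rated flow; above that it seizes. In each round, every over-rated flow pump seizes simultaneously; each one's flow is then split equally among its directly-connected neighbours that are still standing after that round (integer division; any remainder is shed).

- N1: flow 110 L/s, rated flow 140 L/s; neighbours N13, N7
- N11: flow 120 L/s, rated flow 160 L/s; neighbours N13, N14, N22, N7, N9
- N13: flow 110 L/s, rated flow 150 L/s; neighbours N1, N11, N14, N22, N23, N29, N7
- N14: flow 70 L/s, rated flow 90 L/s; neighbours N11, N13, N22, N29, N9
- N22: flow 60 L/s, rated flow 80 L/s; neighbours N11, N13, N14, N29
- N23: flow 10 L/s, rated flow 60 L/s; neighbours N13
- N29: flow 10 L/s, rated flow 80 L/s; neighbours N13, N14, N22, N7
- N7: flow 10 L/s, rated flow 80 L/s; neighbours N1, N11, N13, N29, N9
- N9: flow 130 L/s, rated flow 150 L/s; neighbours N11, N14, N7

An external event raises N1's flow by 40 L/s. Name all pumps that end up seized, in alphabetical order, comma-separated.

Round 1 — N1 at 150 > 140. N1 seizes.
  N1 sheds 150 L/s to N13, N7: 75 each.
    N13: 110+75 = 185 > 150
    N7: 10+75 = 85 > 80
Round 2 — N13, N7 seize.
  N13 sheds 185 L/s to N11, N14, N22, N23, N29: 37 each.
    N11: 120+37 = 157 ≤ 160
    N14: 70+37 = 107 > 90
    N22: 60+37 = 97 > 80
    N23: 10+37 = 47 ≤ 60
    N29: 10+37 = 47 ≤ 80
  N7 sheds 85 L/s to N11, N29, N9: 28 each (1 lost).
    N11: 157+28 = 185 > 160
    N29: 47+28 = 75 ≤ 80
    N9: 130+28 = 158 > 150
Round 3 — N11, N14, N22, N9 seize.
  N11 sheds 185 L/s: no online neighbours, lost.
  N14 sheds 107 L/s to N29: 107 each.
    N29: 75+107 = 182 > 80
  N22 sheds 97 L/s to N29: 97 each.
    N29: 182+97 = 279 > 80
  N9 sheds 158 L/s: no online neighbours, lost.
Round 4 — N29 seizes.
  N29 sheds 279 L/s: no online neighbours, lost.
No further seizures.

N1, N11, N13, N14, N22, N29, N7, N9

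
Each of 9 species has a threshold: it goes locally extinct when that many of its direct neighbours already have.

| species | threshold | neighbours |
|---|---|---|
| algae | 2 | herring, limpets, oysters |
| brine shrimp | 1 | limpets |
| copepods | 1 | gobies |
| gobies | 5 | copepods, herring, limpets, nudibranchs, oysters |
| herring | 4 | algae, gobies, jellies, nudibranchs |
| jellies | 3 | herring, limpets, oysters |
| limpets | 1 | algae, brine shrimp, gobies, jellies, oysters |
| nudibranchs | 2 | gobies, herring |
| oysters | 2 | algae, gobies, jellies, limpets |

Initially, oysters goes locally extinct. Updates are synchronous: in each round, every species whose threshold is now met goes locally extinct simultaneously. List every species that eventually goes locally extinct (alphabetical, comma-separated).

Round 1 — oysters goes locally extinct (initial).
Round 2 — checking thresholds:
  algae: 1 of 3 neighbours < 2, below threshold.
  gobies: 1 of 5 neighbours < 5, below threshold.
  jellies: 1 of 3 neighbours < 3, below threshold.
  limpets: 1 of 5 neighbours ≥ 1, goes locally extinct.
Round 3 — checking thresholds:
  algae: 2 of 3 neighbours ≥ 2, goes locally extinct.
  brine shrimp: 1 of 1 neighbours ≥ 1, goes locally extinct.
  gobies: 2 of 5 neighbours < 5, below threshold.
  jellies: 2 of 3 neighbours < 3, below threshold.
Round 4 — no new extinctions; cascade stops.

algae, brine shrimp, limpets, oysters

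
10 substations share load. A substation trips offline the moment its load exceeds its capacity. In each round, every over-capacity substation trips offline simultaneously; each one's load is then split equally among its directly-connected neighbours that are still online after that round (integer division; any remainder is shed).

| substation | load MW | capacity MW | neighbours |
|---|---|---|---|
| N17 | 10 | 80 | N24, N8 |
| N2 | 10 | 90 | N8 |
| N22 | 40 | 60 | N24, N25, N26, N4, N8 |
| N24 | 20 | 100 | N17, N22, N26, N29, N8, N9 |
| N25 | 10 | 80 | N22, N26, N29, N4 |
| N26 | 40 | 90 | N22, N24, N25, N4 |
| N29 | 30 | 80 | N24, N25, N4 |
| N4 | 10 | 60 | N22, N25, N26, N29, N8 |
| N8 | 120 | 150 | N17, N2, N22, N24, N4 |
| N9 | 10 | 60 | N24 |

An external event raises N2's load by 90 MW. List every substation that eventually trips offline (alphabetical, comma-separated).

Round 1 — N2 at 100 > 90. N2 trips offline.
  N2 sheds 100 MW to N8: 100 each.
    N8: 120+100 = 220 > 150
Round 2 — N8 trips offline.
  N8 sheds 220 MW to N17, N22, N24, N4: 55 each.
    N17: 10+55 = 65 ≤ 80
    N22: 40+55 = 95 > 60
    N24: 20+55 = 75 ≤ 100
    N4: 10+55 = 65 > 60
Round 3 — N22, N4 trip offline.
  N22 sheds 95 MW to N24, N25, N26: 31 each (2 lost).
    N24: 75+31 = 106 > 100
    N25: 10+31 = 41 ≤ 80
    N26: 40+31 = 71 ≤ 90
  N4 sheds 65 MW to N25, N26, N29: 21 each (2 lost).
    N25: 41+21 = 62 ≤ 80
    N26: 71+21 = 92 > 90
    N29: 30+21 = 51 ≤ 80
Round 4 — N24, N26 trip offline.
  N24 sheds 106 MW to N17, N29, N9: 35 each (1 lost).
    N17: 65+35 = 100 > 80
    N29: 51+35 = 86 > 80
    N9: 10+35 = 45 ≤ 60
  N26 sheds 92 MW to N25: 92 each.
    N25: 62+92 = 154 > 80
Round 5 — N17, N25, N29 trip offline.
  N17 sheds 100 MW: no online neighbours, lost.
  N25 sheds 154 MW: no online neighbours, lost.
  N29 sheds 86 MW: no online neighbours, lost.
No further trips.

N17, N2, N22, N24, N25, N26, N29, N4, N8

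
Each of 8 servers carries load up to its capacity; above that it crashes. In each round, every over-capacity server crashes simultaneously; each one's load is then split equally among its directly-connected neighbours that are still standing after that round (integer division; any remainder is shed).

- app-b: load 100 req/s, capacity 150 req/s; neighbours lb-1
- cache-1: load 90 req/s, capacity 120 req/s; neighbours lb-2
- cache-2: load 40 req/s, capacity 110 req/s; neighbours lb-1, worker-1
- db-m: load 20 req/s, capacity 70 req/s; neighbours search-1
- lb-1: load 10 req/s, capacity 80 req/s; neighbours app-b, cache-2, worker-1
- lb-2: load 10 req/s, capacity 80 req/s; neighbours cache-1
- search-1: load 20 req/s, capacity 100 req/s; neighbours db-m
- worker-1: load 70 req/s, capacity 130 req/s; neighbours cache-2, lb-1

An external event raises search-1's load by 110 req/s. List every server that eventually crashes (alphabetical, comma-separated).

db-m, search-1

Round 1 — search-1 at 130 > 100. search-1 crashes.
  search-1 sheds 130 req/s to db-m: 130 each.
    db-m: 20+130 = 150 > 70
Round 2 — db-m crashes.
  db-m sheds 150 req/s: no online neighbours, lost.
No further crashes.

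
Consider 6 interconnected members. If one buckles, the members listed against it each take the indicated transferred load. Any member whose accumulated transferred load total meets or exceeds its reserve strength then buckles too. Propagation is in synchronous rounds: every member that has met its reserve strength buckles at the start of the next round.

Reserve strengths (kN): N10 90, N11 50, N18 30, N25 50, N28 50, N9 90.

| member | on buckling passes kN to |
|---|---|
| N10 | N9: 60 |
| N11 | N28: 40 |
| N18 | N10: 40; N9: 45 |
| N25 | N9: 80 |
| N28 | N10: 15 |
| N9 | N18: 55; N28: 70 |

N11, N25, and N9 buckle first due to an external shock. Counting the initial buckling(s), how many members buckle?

Round 1 — N11, N25, N9 buckle (initial).
  N18: +55 → 55 ≥ 30
  N28: +40+70 → 110 ≥ 50
Round 2 — N18, N28 buckle.
  N10: +40+15 → 55 < 90
No further bucklings.

5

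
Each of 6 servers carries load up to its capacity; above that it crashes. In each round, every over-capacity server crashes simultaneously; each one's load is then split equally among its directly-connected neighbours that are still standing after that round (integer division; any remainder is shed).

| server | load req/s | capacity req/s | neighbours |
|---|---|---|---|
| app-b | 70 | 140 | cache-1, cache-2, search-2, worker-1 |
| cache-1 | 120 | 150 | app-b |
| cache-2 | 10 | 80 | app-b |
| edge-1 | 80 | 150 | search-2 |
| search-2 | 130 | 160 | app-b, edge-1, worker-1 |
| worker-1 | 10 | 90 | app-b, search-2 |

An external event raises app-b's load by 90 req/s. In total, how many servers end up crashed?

5

Round 1 — app-b at 160 > 140. app-b crashes.
  app-b sheds 160 req/s to cache-1, cache-2, search-2, worker-1: 40 each.
    cache-1: 120+40 = 160 > 150
    cache-2: 10+40 = 50 ≤ 80
    search-2: 130+40 = 170 > 160
    worker-1: 10+40 = 50 ≤ 90
Round 2 — cache-1, search-2 crash.
  cache-1 sheds 160 req/s: no online neighbours, lost.
  search-2 sheds 170 req/s to edge-1, worker-1: 85 each.
    edge-1: 80+85 = 165 > 150
    worker-1: 50+85 = 135 > 90
Round 3 — edge-1, worker-1 crash.
  edge-1 sheds 165 req/s: no online neighbours, lost.
  worker-1 sheds 135 req/s: no online neighbours, lost.
No further crashes.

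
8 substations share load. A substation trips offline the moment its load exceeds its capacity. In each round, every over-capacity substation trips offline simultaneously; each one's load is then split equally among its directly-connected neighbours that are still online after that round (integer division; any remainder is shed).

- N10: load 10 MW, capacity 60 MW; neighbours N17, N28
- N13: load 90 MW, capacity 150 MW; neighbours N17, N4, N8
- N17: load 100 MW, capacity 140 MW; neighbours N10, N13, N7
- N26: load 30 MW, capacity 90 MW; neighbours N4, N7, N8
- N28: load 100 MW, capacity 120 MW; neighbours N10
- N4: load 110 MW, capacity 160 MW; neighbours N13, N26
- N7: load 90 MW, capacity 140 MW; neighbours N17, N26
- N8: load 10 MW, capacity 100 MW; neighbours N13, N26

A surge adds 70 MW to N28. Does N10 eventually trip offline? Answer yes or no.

yes

Round 1 — N28 at 170 > 120. N28 trips offline.
  N28 sheds 170 MW to N10: 170 each.
    N10: 10+170 = 180 > 60
Round 2 — N10 trips offline.
  N10 sheds 180 MW to N17: 180 each.
    N17: 100+180 = 280 > 140
Round 3 — N17 trips offline.
  N17 sheds 280 MW to N13, N7: 140 each.
    N13: 90+140 = 230 > 150
    N7: 90+140 = 230 > 140
Round 4 — N13, N7 trip offline.
  N13 sheds 230 MW to N4, N8: 115 each.
    N4: 110+115 = 225 > 160
    N8: 10+115 = 125 > 100
  N7 sheds 230 MW to N26: 230 each.
    N26: 30+230 = 260 > 90
Round 5 — N26, N4, N8 trip offline.
  N26 sheds 260 MW: no online neighbours, lost.
  N4 sheds 225 MW: no online neighbours, lost.
  N8 sheds 125 MW: no online neighbours, lost.
No further trips.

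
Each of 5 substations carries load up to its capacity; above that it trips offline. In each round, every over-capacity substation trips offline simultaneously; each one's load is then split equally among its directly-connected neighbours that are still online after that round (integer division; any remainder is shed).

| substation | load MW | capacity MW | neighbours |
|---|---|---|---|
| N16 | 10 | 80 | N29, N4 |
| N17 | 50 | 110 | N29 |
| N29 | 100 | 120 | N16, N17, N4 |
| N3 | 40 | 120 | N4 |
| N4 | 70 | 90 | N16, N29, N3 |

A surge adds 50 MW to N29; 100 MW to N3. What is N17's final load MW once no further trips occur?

Round 1 — N29 at 150 > 120; N3 at 140 > 120. N29, N3 trip offline.
  N29 sheds 150 MW to N16, N17, N4: 50 each.
    N16: 10+50 = 60 ≤ 80
    N17: 50+50 = 100 ≤ 110
    N4: 70+50 = 120 > 90
  N3 sheds 140 MW to N4: 140 each.
    N4: 120+140 = 260 > 90
Round 2 — N4 trips offline.
  N4 sheds 260 MW to N16: 260 each.
    N16: 60+260 = 320 > 80
Round 3 — N16 trips offline.
  N16 sheds 320 MW: no online neighbours, lost.
No further trips.

100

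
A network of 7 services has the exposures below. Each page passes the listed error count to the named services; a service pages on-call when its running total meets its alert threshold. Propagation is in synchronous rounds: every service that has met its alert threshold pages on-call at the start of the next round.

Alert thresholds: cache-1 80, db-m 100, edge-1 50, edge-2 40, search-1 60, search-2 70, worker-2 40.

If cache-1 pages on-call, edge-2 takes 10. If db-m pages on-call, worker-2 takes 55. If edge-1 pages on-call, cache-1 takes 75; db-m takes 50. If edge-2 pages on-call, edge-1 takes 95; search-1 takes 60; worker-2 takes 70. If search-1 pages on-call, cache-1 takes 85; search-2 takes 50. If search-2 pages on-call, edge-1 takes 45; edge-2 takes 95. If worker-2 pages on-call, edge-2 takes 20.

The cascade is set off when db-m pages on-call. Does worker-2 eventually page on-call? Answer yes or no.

Round 1 — db-m pages on-call (initial).
  worker-2: +55 → 55 ≥ 40
Round 2 — worker-2 pages on-call.
  edge-2: +20 → 20 < 40
No further pages.

yes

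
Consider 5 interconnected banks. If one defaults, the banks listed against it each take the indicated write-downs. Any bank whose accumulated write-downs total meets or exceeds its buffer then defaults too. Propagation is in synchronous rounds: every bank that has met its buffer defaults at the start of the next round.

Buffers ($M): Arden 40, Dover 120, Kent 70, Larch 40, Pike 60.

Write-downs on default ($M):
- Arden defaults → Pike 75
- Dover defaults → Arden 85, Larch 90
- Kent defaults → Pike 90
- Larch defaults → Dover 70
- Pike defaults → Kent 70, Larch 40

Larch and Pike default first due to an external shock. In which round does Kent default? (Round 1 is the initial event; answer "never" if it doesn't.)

Round 1 — Larch, Pike default (initial).
  Dover: +70 → 70 < 120
  Kent: +70 → 70 ≥ 70
Round 2 — Kent defaults.
No further defaults.

2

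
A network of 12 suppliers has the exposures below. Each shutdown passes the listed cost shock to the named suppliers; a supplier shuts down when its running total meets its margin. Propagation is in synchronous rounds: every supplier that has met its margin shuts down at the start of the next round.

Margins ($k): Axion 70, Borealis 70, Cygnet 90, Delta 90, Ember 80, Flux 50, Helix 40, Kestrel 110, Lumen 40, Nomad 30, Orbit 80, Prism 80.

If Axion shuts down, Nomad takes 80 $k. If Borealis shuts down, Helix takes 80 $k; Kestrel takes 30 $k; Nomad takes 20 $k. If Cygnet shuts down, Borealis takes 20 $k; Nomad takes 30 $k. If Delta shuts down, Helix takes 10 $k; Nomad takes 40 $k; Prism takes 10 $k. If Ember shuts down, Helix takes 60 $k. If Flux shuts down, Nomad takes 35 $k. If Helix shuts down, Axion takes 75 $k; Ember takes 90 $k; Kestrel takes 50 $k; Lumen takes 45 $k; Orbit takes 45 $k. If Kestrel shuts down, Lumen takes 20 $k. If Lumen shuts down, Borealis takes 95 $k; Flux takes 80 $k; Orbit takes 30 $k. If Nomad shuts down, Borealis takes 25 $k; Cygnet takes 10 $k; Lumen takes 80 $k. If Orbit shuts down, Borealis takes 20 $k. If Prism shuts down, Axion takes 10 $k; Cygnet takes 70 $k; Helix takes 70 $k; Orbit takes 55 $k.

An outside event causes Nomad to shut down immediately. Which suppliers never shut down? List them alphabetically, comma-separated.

Round 1 — Nomad shuts down (initial).
  Borealis: +25 → 25 < 70
  Cygnet: +10 → 10 < 90
  Lumen: +80 → 80 ≥ 40
Round 2 — Lumen shuts down.
  Borealis: +95 → 120 ≥ 70
  Flux: +80 → 80 ≥ 50
  Orbit: +30 → 30 < 80
Round 3 — Borealis, Flux shut down.
  Helix: +80 → 80 ≥ 40
  Kestrel: +30 → 30 < 110
Round 4 — Helix shuts down.
  Axion: +75 → 75 ≥ 70
  Ember: +90 → 90 ≥ 80
  Kestrel: +50 → 80 < 110
  Orbit: +45 → 75 < 80
Round 5 — Axion, Ember shut down.
No further shutdowns.

Cygnet, Delta, Kestrel, Orbit, Prism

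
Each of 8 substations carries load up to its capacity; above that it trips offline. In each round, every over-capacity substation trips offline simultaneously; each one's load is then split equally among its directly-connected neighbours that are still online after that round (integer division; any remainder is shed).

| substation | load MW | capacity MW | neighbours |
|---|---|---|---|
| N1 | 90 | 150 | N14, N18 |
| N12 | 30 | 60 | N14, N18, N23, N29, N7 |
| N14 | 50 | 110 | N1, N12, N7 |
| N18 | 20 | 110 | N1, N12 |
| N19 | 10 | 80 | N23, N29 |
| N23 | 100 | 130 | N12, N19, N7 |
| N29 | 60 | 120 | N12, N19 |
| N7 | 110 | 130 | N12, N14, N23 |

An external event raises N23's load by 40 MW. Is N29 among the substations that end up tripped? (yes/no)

no

Round 1 — N23 at 140 > 130. N23 trips offline.
  N23 sheds 140 MW to N12, N19, N7: 46 each (2 lost).
    N12: 30+46 = 76 > 60
    N19: 10+46 = 56 ≤ 80
    N7: 110+46 = 156 > 130
Round 2 — N12, N7 trip offline.
  N12 sheds 76 MW to N14, N18, N29: 25 each (1 lost).
    N14: 50+25 = 75 ≤ 110
    N18: 20+25 = 45 ≤ 110
    N29: 60+25 = 85 ≤ 120
  N7 sheds 156 MW to N14: 156 each.
    N14: 75+156 = 231 > 110
Round 3 — N14 trips offline.
  N14 sheds 231 MW to N1: 231 each.
    N1: 90+231 = 321 > 150
Round 4 — N1 trips offline.
  N1 sheds 321 MW to N18: 321 each.
    N18: 45+321 = 366 > 110
Round 5 — N18 trips offline.
  N18 sheds 366 MW: no online neighbours, lost.
No further trips.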